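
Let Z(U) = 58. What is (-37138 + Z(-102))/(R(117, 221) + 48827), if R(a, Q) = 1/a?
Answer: -108459/142819 ≈ -0.75942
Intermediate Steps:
(-37138 + Z(-102))/(R(117, 221) + 48827) = (-37138 + 58)/(1/117 + 48827) = -37080/(1/117 + 48827) = -37080/5712760/117 = -37080*117/5712760 = -108459/142819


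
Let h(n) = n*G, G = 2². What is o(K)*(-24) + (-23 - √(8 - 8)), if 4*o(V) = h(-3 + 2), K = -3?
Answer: 1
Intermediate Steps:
G = 4
h(n) = 4*n (h(n) = n*4 = 4*n)
o(V) = -1 (o(V) = (4*(-3 + 2))/4 = (4*(-1))/4 = (¼)*(-4) = -1)
o(K)*(-24) + (-23 - √(8 - 8)) = -1*(-24) + (-23 - √(8 - 8)) = 24 + (-23 - √0) = 24 + (-23 - 1*0) = 24 + (-23 + 0) = 24 - 23 = 1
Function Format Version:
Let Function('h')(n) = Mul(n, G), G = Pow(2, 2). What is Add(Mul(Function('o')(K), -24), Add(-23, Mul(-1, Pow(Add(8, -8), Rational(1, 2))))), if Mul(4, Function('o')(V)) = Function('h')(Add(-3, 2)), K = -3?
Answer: 1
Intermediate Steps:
G = 4
Function('h')(n) = Mul(4, n) (Function('h')(n) = Mul(n, 4) = Mul(4, n))
Function('o')(V) = -1 (Function('o')(V) = Mul(Rational(1, 4), Mul(4, Add(-3, 2))) = Mul(Rational(1, 4), Mul(4, -1)) = Mul(Rational(1, 4), -4) = -1)
Add(Mul(Function('o')(K), -24), Add(-23, Mul(-1, Pow(Add(8, -8), Rational(1, 2))))) = Add(Mul(-1, -24), Add(-23, Mul(-1, Pow(Add(8, -8), Rational(1, 2))))) = Add(24, Add(-23, Mul(-1, Pow(0, Rational(1, 2))))) = Add(24, Add(-23, Mul(-1, 0))) = Add(24, Add(-23, 0)) = Add(24, -23) = 1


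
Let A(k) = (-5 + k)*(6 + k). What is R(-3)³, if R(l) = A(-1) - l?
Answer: -19683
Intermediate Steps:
R(l) = -30 - l (R(l) = (-30 - 1 + (-1)²) - l = (-30 - 1 + 1) - l = -30 - l)
R(-3)³ = (-30 - 1*(-3))³ = (-30 + 3)³ = (-27)³ = -19683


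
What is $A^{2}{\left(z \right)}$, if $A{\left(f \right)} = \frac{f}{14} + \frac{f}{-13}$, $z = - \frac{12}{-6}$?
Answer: $\frac{1}{8281} \approx 0.00012076$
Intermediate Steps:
$z = 2$ ($z = \left(-12\right) \left(- \frac{1}{6}\right) = 2$)
$A{\left(f \right)} = - \frac{f}{182}$ ($A{\left(f \right)} = f \frac{1}{14} + f \left(- \frac{1}{13}\right) = \frac{f}{14} - \frac{f}{13} = - \frac{f}{182}$)
$A^{2}{\left(z \right)} = \left(\left(- \frac{1}{182}\right) 2\right)^{2} = \left(- \frac{1}{91}\right)^{2} = \frac{1}{8281}$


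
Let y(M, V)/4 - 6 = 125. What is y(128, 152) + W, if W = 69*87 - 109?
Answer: 6418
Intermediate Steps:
y(M, V) = 524 (y(M, V) = 24 + 4*125 = 24 + 500 = 524)
W = 5894 (W = 6003 - 109 = 5894)
y(128, 152) + W = 524 + 5894 = 6418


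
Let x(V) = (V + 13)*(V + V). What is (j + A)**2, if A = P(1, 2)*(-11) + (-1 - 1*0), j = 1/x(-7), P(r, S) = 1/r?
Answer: 1018081/7056 ≈ 144.29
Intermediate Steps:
x(V) = 2*V*(13 + V) (x(V) = (13 + V)*(2*V) = 2*V*(13 + V))
j = -1/84 (j = 1/(2*(-7)*(13 - 7)) = 1/(2*(-7)*6) = 1/(-84) = -1/84 ≈ -0.011905)
A = -12 (A = -11/1 + (-1 - 1*0) = 1*(-11) + (-1 + 0) = -11 - 1 = -12)
(j + A)**2 = (-1/84 - 12)**2 = (-1009/84)**2 = 1018081/7056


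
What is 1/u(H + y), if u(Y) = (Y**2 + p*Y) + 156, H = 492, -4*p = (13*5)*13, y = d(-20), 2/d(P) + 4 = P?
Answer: 18/2487971 ≈ 7.2348e-6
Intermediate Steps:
d(P) = 2/(-4 + P)
y = -1/12 (y = 2/(-4 - 20) = 2/(-24) = 2*(-1/24) = -1/12 ≈ -0.083333)
p = -845/4 (p = -13*5*13/4 = -65*13/4 = -1/4*845 = -845/4 ≈ -211.25)
u(Y) = 156 + Y**2 - 845*Y/4 (u(Y) = (Y**2 - 845*Y/4) + 156 = 156 + Y**2 - 845*Y/4)
1/u(H + y) = 1/(156 + (492 - 1/12)**2 - 845*(492 - 1/12)/4) = 1/(156 + (5903/12)**2 - 845/4*5903/12) = 1/(156 + 34845409/144 - 4988035/48) = 1/(2487971/18) = 18/2487971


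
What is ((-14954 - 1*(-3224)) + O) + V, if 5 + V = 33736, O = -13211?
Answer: 8790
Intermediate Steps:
V = 33731 (V = -5 + 33736 = 33731)
((-14954 - 1*(-3224)) + O) + V = ((-14954 - 1*(-3224)) - 13211) + 33731 = ((-14954 + 3224) - 13211) + 33731 = (-11730 - 13211) + 33731 = -24941 + 33731 = 8790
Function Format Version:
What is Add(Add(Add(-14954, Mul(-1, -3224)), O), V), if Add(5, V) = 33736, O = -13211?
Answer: 8790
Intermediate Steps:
V = 33731 (V = Add(-5, 33736) = 33731)
Add(Add(Add(-14954, Mul(-1, -3224)), O), V) = Add(Add(Add(-14954, Mul(-1, -3224)), -13211), 33731) = Add(Add(Add(-14954, 3224), -13211), 33731) = Add(Add(-11730, -13211), 33731) = Add(-24941, 33731) = 8790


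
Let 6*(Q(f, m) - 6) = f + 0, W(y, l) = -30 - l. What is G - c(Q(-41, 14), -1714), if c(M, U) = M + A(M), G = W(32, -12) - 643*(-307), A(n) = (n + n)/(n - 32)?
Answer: 233307631/1182 ≈ 1.9738e+5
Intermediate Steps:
A(n) = 2*n/(-32 + n) (A(n) = (2*n)/(-32 + n) = 2*n/(-32 + n))
Q(f, m) = 6 + f/6 (Q(f, m) = 6 + (f + 0)/6 = 6 + f/6)
G = 197383 (G = (-30 - 1*(-12)) - 643*(-307) = (-30 + 12) + 197401 = -18 + 197401 = 197383)
c(M, U) = M + 2*M/(-32 + M)
G - c(Q(-41, 14), -1714) = 197383 - (6 + (⅙)*(-41))*(-30 + (6 + (⅙)*(-41)))/(-32 + (6 + (⅙)*(-41))) = 197383 - (6 - 41/6)*(-30 + (6 - 41/6))/(-32 + (6 - 41/6)) = 197383 - (-5)*(-30 - ⅚)/(6*(-32 - ⅚)) = 197383 - (-5)*(-185)/(6*(-197/6)*6) = 197383 - (-5)*(-6)*(-185)/(6*197*6) = 197383 - 1*(-925/1182) = 197383 + 925/1182 = 233307631/1182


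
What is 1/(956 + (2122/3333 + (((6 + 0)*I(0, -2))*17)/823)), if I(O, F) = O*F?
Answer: 3333/3188470 ≈ 0.0010453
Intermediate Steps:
I(O, F) = F*O
1/(956 + (2122/3333 + (((6 + 0)*I(0, -2))*17)/823)) = 1/(956 + (2122/3333 + (((6 + 0)*(-2*0))*17)/823)) = 1/(956 + (2122*(1/3333) + ((6*0)*17)*(1/823))) = 1/(956 + (2122/3333 + (0*17)*(1/823))) = 1/(956 + (2122/3333 + 0*(1/823))) = 1/(956 + (2122/3333 + 0)) = 1/(956 + 2122/3333) = 1/(3188470/3333) = 3333/3188470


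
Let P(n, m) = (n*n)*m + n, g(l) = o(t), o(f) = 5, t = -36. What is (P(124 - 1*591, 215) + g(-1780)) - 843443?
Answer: 46045230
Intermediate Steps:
g(l) = 5
P(n, m) = n + m*n² (P(n, m) = n²*m + n = m*n² + n = n + m*n²)
(P(124 - 1*591, 215) + g(-1780)) - 843443 = ((124 - 1*591)*(1 + 215*(124 - 1*591)) + 5) - 843443 = ((124 - 591)*(1 + 215*(124 - 591)) + 5) - 843443 = (-467*(1 + 215*(-467)) + 5) - 843443 = (-467*(1 - 100405) + 5) - 843443 = (-467*(-100404) + 5) - 843443 = (46888668 + 5) - 843443 = 46888673 - 843443 = 46045230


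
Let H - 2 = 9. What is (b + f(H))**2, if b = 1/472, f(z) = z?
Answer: 26967249/222784 ≈ 121.05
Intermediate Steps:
H = 11 (H = 2 + 9 = 11)
b = 1/472 ≈ 0.0021186
(b + f(H))**2 = (1/472 + 11)**2 = (5193/472)**2 = 26967249/222784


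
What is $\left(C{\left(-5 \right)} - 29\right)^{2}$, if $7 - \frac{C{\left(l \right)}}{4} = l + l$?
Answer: $1521$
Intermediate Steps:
$C{\left(l \right)} = 28 - 8 l$ ($C{\left(l \right)} = 28 - 4 \left(l + l\right) = 28 - 4 \cdot 2 l = 28 - 8 l$)
$\left(C{\left(-5 \right)} - 29\right)^{2} = \left(\left(28 - -40\right) - 29\right)^{2} = \left(\left(28 + 40\right) - 29\right)^{2} = \left(68 - 29\right)^{2} = 39^{2} = 1521$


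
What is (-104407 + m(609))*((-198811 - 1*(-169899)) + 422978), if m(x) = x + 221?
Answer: -40816174082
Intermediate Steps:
m(x) = 221 + x
(-104407 + m(609))*((-198811 - 1*(-169899)) + 422978) = (-104407 + (221 + 609))*((-198811 - 1*(-169899)) + 422978) = (-104407 + 830)*((-198811 + 169899) + 422978) = -103577*(-28912 + 422978) = -103577*394066 = -40816174082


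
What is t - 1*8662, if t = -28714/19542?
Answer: -84650759/9771 ≈ -8663.5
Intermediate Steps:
t = -14357/9771 (t = -28714*1/19542 = -14357/9771 ≈ -1.4693)
t - 1*8662 = -14357/9771 - 1*8662 = -14357/9771 - 8662 = -84650759/9771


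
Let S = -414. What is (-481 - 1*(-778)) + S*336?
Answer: -138807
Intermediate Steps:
(-481 - 1*(-778)) + S*336 = (-481 - 1*(-778)) - 414*336 = (-481 + 778) - 139104 = 297 - 139104 = -138807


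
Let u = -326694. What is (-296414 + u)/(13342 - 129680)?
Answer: 311554/58169 ≈ 5.3560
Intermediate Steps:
(-296414 + u)/(13342 - 129680) = (-296414 - 326694)/(13342 - 129680) = -623108/(-116338) = -623108*(-1/116338) = 311554/58169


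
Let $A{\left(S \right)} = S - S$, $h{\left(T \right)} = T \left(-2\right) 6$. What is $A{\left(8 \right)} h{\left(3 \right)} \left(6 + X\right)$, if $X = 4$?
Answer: $0$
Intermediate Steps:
$h{\left(T \right)} = - 12 T$ ($h{\left(T \right)} = - 2 T 6 = - 12 T$)
$A{\left(S \right)} = 0$
$A{\left(8 \right)} h{\left(3 \right)} \left(6 + X\right) = 0 \left(-12\right) 3 \left(6 + 4\right) = 0 \left(\left(-36\right) 10\right) = 0 \left(-360\right) = 0$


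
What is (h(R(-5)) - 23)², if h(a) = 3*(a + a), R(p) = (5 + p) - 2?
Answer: 1225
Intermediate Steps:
R(p) = 3 + p
h(a) = 6*a (h(a) = 3*(2*a) = 6*a)
(h(R(-5)) - 23)² = (6*(3 - 5) - 23)² = (6*(-2) - 23)² = (-12 - 23)² = (-35)² = 1225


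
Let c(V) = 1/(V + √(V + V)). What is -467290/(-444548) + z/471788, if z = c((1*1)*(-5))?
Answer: 4648289931/4422068924 - I*√10/16512580 ≈ 1.0512 - 1.9151e-7*I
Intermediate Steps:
c(V) = 1/(V + √2*√V) (c(V) = 1/(V + √(2*V)) = 1/(V + √2*√V))
z = 1/(-5 + I*√10) (z = 1/((1*1)*(-5) + √2*√((1*1)*(-5))) = 1/(1*(-5) + √2*√(1*(-5))) = 1/(-5 + √2*√(-5)) = 1/(-5 + √2*(I*√5)) = 1/(-5 + I*√10) ≈ -0.14286 - 0.090351*I)
-467290/(-444548) + z/471788 = -467290/(-444548) + (-⅐ - I*√10/35)/471788 = -467290*(-1/444548) + (-⅐ - I*√10/35)*(1/471788) = 2815/2678 + (-1/3302516 - I*√10/16512580) = 4648289931/4422068924 - I*√10/16512580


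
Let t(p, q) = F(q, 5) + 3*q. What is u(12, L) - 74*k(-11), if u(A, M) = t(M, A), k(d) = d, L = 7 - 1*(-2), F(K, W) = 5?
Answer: 855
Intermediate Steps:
L = 9 (L = 7 + 2 = 9)
t(p, q) = 5 + 3*q
u(A, M) = 5 + 3*A
u(12, L) - 74*k(-11) = (5 + 3*12) - 74*(-11) = (5 + 36) + 814 = 41 + 814 = 855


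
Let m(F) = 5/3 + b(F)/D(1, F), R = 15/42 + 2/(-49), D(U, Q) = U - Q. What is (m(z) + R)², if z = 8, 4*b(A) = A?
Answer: 249001/86436 ≈ 2.8808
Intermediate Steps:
b(A) = A/4
R = 31/98 (R = 15*(1/42) + 2*(-1/49) = 5/14 - 2/49 = 31/98 ≈ 0.31633)
m(F) = 5/3 + F/(4*(1 - F)) (m(F) = 5/3 + (F/4)/(1 - F) = 5*(⅓) + F/(4*(1 - F)) = 5/3 + F/(4*(1 - F)))
(m(z) + R)² = ((-20 + 17*8)/(12*(-1 + 8)) + 31/98)² = ((1/12)*(-20 + 136)/7 + 31/98)² = ((1/12)*(⅐)*116 + 31/98)² = (29/21 + 31/98)² = (499/294)² = 249001/86436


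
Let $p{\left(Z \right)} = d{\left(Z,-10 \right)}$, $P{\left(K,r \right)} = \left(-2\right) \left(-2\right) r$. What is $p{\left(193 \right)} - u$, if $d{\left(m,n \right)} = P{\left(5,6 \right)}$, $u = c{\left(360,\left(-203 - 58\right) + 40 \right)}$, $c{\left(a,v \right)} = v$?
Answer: $245$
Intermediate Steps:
$u = -221$ ($u = \left(-203 - 58\right) + 40 = -261 + 40 = -221$)
$P{\left(K,r \right)} = 4 r$
$d{\left(m,n \right)} = 24$ ($d{\left(m,n \right)} = 4 \cdot 6 = 24$)
$p{\left(Z \right)} = 24$
$p{\left(193 \right)} - u = 24 - -221 = 24 + 221 = 245$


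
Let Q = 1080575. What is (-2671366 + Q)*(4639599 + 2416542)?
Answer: -11224845597531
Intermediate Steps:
(-2671366 + Q)*(4639599 + 2416542) = (-2671366 + 1080575)*(4639599 + 2416542) = -1590791*7056141 = -11224845597531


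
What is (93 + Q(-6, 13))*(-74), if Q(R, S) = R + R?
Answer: -5994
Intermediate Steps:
Q(R, S) = 2*R
(93 + Q(-6, 13))*(-74) = (93 + 2*(-6))*(-74) = (93 - 12)*(-74) = 81*(-74) = -5994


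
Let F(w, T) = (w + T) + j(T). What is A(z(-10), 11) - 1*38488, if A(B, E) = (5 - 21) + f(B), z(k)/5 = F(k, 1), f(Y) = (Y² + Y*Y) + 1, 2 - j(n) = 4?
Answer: -32453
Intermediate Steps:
j(n) = -2 (j(n) = 2 - 1*4 = 2 - 4 = -2)
f(Y) = 1 + 2*Y² (f(Y) = (Y² + Y²) + 1 = 2*Y² + 1 = 1 + 2*Y²)
F(w, T) = -2 + T + w (F(w, T) = (w + T) - 2 = (T + w) - 2 = -2 + T + w)
z(k) = -5 + 5*k (z(k) = 5*(-2 + 1 + k) = 5*(-1 + k) = -5 + 5*k)
A(B, E) = -15 + 2*B² (A(B, E) = (5 - 21) + (1 + 2*B²) = -16 + (1 + 2*B²) = -15 + 2*B²)
A(z(-10), 11) - 1*38488 = (-15 + 2*(-5 + 5*(-10))²) - 1*38488 = (-15 + 2*(-5 - 50)²) - 38488 = (-15 + 2*(-55)²) - 38488 = (-15 + 2*3025) - 38488 = (-15 + 6050) - 38488 = 6035 - 38488 = -32453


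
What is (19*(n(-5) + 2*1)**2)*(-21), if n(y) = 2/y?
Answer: -25536/25 ≈ -1021.4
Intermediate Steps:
(19*(n(-5) + 2*1)**2)*(-21) = (19*(2/(-5) + 2*1)**2)*(-21) = (19*(2*(-1/5) + 2)**2)*(-21) = (19*(-2/5 + 2)**2)*(-21) = (19*(8/5)**2)*(-21) = (19*(64/25))*(-21) = (1216/25)*(-21) = -25536/25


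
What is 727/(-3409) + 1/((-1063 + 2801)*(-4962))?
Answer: -6269619421/29399066004 ≈ -0.21326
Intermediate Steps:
727/(-3409) + 1/((-1063 + 2801)*(-4962)) = 727*(-1/3409) - 1/4962/1738 = -727/3409 + (1/1738)*(-1/4962) = -727/3409 - 1/8623956 = -6269619421/29399066004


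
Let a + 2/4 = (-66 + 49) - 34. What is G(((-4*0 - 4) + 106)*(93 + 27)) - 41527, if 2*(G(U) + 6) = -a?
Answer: -166029/4 ≈ -41507.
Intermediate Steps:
a = -103/2 (a = -½ + ((-66 + 49) - 34) = -½ + (-17 - 34) = -½ - 51 = -103/2 ≈ -51.500)
G(U) = 79/4 (G(U) = -6 + (-1*(-103/2))/2 = -6 + (½)*(103/2) = -6 + 103/4 = 79/4)
G(((-4*0 - 4) + 106)*(93 + 27)) - 41527 = 79/4 - 41527 = -166029/4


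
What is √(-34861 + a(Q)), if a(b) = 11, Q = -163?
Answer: 5*I*√1394 ≈ 186.68*I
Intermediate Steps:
√(-34861 + a(Q)) = √(-34861 + 11) = √(-34850) = 5*I*√1394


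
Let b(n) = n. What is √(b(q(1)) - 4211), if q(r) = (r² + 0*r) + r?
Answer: I*√4209 ≈ 64.877*I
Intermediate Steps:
q(r) = r + r² (q(r) = (r² + 0) + r = r² + r = r + r²)
√(b(q(1)) - 4211) = √(1*(1 + 1) - 4211) = √(1*2 - 4211) = √(2 - 4211) = √(-4209) = I*√4209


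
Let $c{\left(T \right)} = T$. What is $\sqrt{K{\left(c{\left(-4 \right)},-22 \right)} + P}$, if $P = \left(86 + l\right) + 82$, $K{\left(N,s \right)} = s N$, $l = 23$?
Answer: $3 \sqrt{31} \approx 16.703$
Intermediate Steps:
$K{\left(N,s \right)} = N s$
$P = 191$ ($P = \left(86 + 23\right) + 82 = 109 + 82 = 191$)
$\sqrt{K{\left(c{\left(-4 \right)},-22 \right)} + P} = \sqrt{\left(-4\right) \left(-22\right) + 191} = \sqrt{88 + 191} = \sqrt{279} = 3 \sqrt{31}$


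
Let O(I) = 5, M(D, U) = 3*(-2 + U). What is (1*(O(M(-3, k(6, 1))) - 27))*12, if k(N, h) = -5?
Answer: -264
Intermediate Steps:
M(D, U) = -6 + 3*U
(1*(O(M(-3, k(6, 1))) - 27))*12 = (1*(5 - 27))*12 = (1*(-22))*12 = -22*12 = -264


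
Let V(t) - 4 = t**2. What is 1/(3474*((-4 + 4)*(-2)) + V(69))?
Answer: 1/4765 ≈ 0.00020986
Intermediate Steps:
V(t) = 4 + t**2
1/(3474*((-4 + 4)*(-2)) + V(69)) = 1/(3474*((-4 + 4)*(-2)) + (4 + 69**2)) = 1/(3474*(0*(-2)) + (4 + 4761)) = 1/(3474*0 + 4765) = 1/(0 + 4765) = 1/4765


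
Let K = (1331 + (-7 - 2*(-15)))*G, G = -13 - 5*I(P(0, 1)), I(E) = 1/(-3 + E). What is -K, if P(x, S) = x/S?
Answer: 46036/3 ≈ 15345.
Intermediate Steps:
G = -34/3 (G = -13 - 5/(-3 + 0/1) = -13 - 5/(-3 + 0*1) = -13 - 5/(-3 + 0) = -13 - 5/(-3) = -13 - 5*(-⅓) = -13 + 5/3 = -34/3 ≈ -11.333)
K = -46036/3 (K = (1331 + (-7 - 2*(-15)))*(-34/3) = (1331 + (-7 + 30))*(-34/3) = (1331 + 23)*(-34/3) = 1354*(-34/3) = -46036/3 ≈ -15345.)
-K = -1*(-46036/3) = 46036/3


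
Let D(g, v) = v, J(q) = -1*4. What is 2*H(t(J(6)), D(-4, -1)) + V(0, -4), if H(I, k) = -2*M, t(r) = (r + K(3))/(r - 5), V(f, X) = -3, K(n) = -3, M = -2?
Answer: 5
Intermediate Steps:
J(q) = -4
t(r) = (-3 + r)/(-5 + r) (t(r) = (r - 3)/(r - 5) = (-3 + r)/(-5 + r))
H(I, k) = 4 (H(I, k) = -2*(-2) = 4)
2*H(t(J(6)), D(-4, -1)) + V(0, -4) = 2*4 - 3 = 8 - 3 = 5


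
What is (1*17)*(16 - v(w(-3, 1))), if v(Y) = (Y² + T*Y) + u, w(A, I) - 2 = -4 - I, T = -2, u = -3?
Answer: 68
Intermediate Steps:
w(A, I) = -2 - I (w(A, I) = 2 + (-4 - I) = -2 - I)
v(Y) = -3 + Y² - 2*Y (v(Y) = (Y² - 2*Y) - 3 = -3 + Y² - 2*Y)
(1*17)*(16 - v(w(-3, 1))) = (1*17)*(16 - (-3 + (-2 - 1*1)² - 2*(-2 - 1*1))) = 17*(16 - (-3 + (-2 - 1)² - 2*(-2 - 1))) = 17*(16 - (-3 + (-3)² - 2*(-3))) = 17*(16 - (-3 + 9 + 6)) = 17*(16 - 1*12) = 17*(16 - 12) = 17*4 = 68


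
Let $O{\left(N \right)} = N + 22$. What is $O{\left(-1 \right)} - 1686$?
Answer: $-1665$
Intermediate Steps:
$O{\left(N \right)} = 22 + N$
$O{\left(-1 \right)} - 1686 = \left(22 - 1\right) - 1686 = 21 - 1686 = -1665$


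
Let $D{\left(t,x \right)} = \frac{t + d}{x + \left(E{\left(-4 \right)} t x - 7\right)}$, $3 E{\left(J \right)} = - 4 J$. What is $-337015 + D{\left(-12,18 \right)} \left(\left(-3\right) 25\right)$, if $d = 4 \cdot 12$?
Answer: $- \frac{384531415}{1141} \approx -3.3701 \cdot 10^{5}$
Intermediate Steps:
$E{\left(J \right)} = - \frac{4 J}{3}$ ($E{\left(J \right)} = \frac{\left(-4\right) J}{3} = - \frac{4 J}{3}$)
$d = 48$
$D{\left(t,x \right)} = \frac{48 + t}{-7 + x + \frac{16 t x}{3}}$ ($D{\left(t,x \right)} = \frac{t + 48}{x + \left(\left(- \frac{4}{3}\right) \left(-4\right) t x - 7\right)} = \frac{48 + t}{x + \left(\frac{16 t}{3} x - 7\right)} = \frac{48 + t}{x + \left(\frac{16 t x}{3} - 7\right)} = \frac{48 + t}{x + \left(-7 + \frac{16 t x}{3}\right)} = \frac{48 + t}{-7 + x + \frac{16 t x}{3}}$)
$-337015 + D{\left(-12,18 \right)} \left(\left(-3\right) 25\right) = -337015 + \frac{3 \left(48 - 12\right)}{-21 + 3 \cdot 18 + 16 \left(-12\right) 18} \left(\left(-3\right) 25\right) = -337015 + 3 \frac{1}{-21 + 54 - 3456} \cdot 36 \left(-75\right) = -337015 + 3 \frac{1}{-3423} \cdot 36 \left(-75\right) = -337015 + 3 \left(- \frac{1}{3423}\right) 36 \left(-75\right) = -337015 - - \frac{2700}{1141} = -337015 + \frac{2700}{1141} = - \frac{384531415}{1141}$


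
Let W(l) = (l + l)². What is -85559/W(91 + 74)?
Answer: -85559/108900 ≈ -0.78567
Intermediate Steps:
W(l) = 4*l² (W(l) = (2*l)² = 4*l²)
-85559/W(91 + 74) = -85559*1/(4*(91 + 74)²) = -85559/(4*165²) = -85559/(4*27225) = -85559/108900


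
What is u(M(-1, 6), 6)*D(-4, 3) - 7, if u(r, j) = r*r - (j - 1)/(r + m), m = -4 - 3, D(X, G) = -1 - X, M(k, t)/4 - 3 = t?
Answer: 112534/29 ≈ 3880.5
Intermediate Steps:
M(k, t) = 12 + 4*t
m = -7
u(r, j) = r² - (-1 + j)/(-7 + r) (u(r, j) = r*r - (j - 1)/(r - 7) = r² - (-1 + j)/(-7 + r))
u(M(-1, 6), 6)*D(-4, 3) - 7 = ((1 + (12 + 4*6)³ - 1*6 - 7*(12 + 4*6)²)/(-7 + (12 + 4*6)))*(-1 - 1*(-4)) - 7 = ((1 + (12 + 24)³ - 6 - 7*(12 + 24)²)/(-7 + (12 + 24)))*(-1 + 4) - 7 = ((1 + 36³ - 6 - 7*36²)/(-7 + 36))*3 - 7 = ((1 + 46656 - 6 - 7*1296)/29)*3 - 7 = ((1 + 46656 - 6 - 9072)/29)*3 - 7 = ((1/29)*37579)*3 - 7 = (37579/29)*3 - 7 = 112737/29 - 7 = 112534/29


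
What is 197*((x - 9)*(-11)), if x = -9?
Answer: 39006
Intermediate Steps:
197*((x - 9)*(-11)) = 197*((-9 - 9)*(-11)) = 197*(-18*(-11)) = 197*198 = 39006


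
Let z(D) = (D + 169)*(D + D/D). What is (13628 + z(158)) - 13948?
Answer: 51673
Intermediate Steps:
z(D) = (1 + D)*(169 + D) (z(D) = (169 + D)*(D + 1) = (169 + D)*(1 + D) = (1 + D)*(169 + D))
(13628 + z(158)) - 13948 = (13628 + (169 + 158² + 170*158)) - 13948 = (13628 + (169 + 24964 + 26860)) - 13948 = (13628 + 51993) - 13948 = 65621 - 13948 = 51673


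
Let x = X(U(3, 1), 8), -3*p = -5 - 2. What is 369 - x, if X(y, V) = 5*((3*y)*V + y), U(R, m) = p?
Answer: 232/3 ≈ 77.333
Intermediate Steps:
p = 7/3 (p = -(-5 - 2)/3 = -⅓*(-7) = 7/3 ≈ 2.3333)
U(R, m) = 7/3
X(y, V) = 5*y + 15*V*y (X(y, V) = 5*(3*V*y + y) = 5*(y + 3*V*y) = 5*y + 15*V*y)
x = 875/3 (x = 5*(7/3)*(1 + 3*8) = 5*(7/3)*(1 + 24) = 5*(7/3)*25 = 875/3 ≈ 291.67)
369 - x = 369 - 1*875/3 = 369 - 875/3 = 232/3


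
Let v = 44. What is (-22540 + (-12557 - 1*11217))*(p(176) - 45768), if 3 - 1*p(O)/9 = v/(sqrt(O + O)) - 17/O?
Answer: 186419940291/88 + 208413*sqrt(22) ≈ 2.1194e+9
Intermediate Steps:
p(O) = 27 + 153/O - 198*sqrt(2)/sqrt(O) (p(O) = 27 - 9*(44/(sqrt(O + O)) - 17/O) = 27 - 9*(44/(sqrt(2*O)) - 17/O) = 27 - 9*(44/((sqrt(2)*sqrt(O))) - 17/O) = 27 - 9*(44*(sqrt(2)/(2*sqrt(O))) - 17/O) = 27 - 9*(22*sqrt(2)/sqrt(O) - 17/O) = 27 - 9*(-17/O + 22*sqrt(2)/sqrt(O)) = 27 + (153/O - 198*sqrt(2)/sqrt(O)) = 27 + 153/O - 198*sqrt(2)/sqrt(O))
(-22540 + (-12557 - 1*11217))*(p(176) - 45768) = (-22540 + (-12557 - 1*11217))*((27 + 153/176 - 198*sqrt(2)/sqrt(176)) - 45768) = (-22540 + (-12557 - 11217))*((27 + 153*(1/176) - 198*sqrt(2)*sqrt(11)/44) - 45768) = (-22540 - 23774)*((27 + 153/176 - 9*sqrt(22)/2) - 45768) = -46314*((4905/176 - 9*sqrt(22)/2) - 45768) = -46314*(-8050263/176 - 9*sqrt(22)/2) = 186419940291/88 + 208413*sqrt(22)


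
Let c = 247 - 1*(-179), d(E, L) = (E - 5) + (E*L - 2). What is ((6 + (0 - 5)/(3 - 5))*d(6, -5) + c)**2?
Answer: 105625/4 ≈ 26406.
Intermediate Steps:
d(E, L) = -7 + E + E*L (d(E, L) = (-5 + E) + (-2 + E*L) = -7 + E + E*L)
c = 426 (c = 247 + 179 = 426)
((6 + (0 - 5)/(3 - 5))*d(6, -5) + c)**2 = ((6 + (0 - 5)/(3 - 5))*(-7 + 6 + 6*(-5)) + 426)**2 = ((6 - 5/(-2))*(-7 + 6 - 30) + 426)**2 = ((6 - 5*(-1/2))*(-31) + 426)**2 = ((6 + 5/2)*(-31) + 426)**2 = ((17/2)*(-31) + 426)**2 = (-527/2 + 426)**2 = (325/2)**2 = 105625/4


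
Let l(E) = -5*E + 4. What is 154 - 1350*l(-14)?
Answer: -99746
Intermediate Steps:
l(E) = 4 - 5*E
154 - 1350*l(-14) = 154 - 1350*(4 - 5*(-14)) = 154 - 1350*(4 + 70) = 154 - 1350*74 = 154 - 99900 = -99746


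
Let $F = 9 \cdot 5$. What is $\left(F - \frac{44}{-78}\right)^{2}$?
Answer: $\frac{3157729}{1521} \approx 2076.1$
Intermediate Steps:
$F = 45$
$\left(F - \frac{44}{-78}\right)^{2} = \left(45 - \frac{44}{-78}\right)^{2} = \left(45 - - \frac{22}{39}\right)^{2} = \left(45 + \frac{22}{39}\right)^{2} = \left(\frac{1777}{39}\right)^{2} = \frac{3157729}{1521}$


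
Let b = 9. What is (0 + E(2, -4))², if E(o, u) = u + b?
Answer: 25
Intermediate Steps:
E(o, u) = 9 + u (E(o, u) = u + 9 = 9 + u)
(0 + E(2, -4))² = (0 + (9 - 4))² = (0 + 5)² = 5² = 25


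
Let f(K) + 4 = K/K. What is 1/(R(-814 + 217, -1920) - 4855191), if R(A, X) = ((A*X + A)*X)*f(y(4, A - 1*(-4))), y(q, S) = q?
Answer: 1/6594048489 ≈ 1.5165e-10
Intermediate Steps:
f(K) = -3 (f(K) = -4 + K/K = -4 + 1 = -3)
R(A, X) = -3*X*(A + A*X) (R(A, X) = ((A*X + A)*X)*(-3) = ((A + A*X)*X)*(-3) = (X*(A + A*X))*(-3) = -3*X*(A + A*X))
1/(R(-814 + 217, -1920) - 4855191) = 1/(-3*(-814 + 217)*(-1920)*(1 - 1920) - 4855191) = 1/(-3*(-597)*(-1920)*(-1919) - 4855191) = 1/(6598903680 - 4855191) = 1/6594048489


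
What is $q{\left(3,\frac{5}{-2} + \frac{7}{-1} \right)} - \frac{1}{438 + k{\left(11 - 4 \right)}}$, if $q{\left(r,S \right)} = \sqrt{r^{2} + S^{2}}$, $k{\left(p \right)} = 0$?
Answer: $- \frac{1}{438} + \frac{\sqrt{397}}{2} \approx 9.9601$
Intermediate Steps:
$q{\left(r,S \right)} = \sqrt{S^{2} + r^{2}}$
$q{\left(3,\frac{5}{-2} + \frac{7}{-1} \right)} - \frac{1}{438 + k{\left(11 - 4 \right)}} = \sqrt{\left(\frac{5}{-2} + \frac{7}{-1}\right)^{2} + 3^{2}} - \frac{1}{438 + 0} = \sqrt{\left(5 \left(- \frac{1}{2}\right) + 7 \left(-1\right)\right)^{2} + 9} - \frac{1}{438} = \sqrt{\left(- \frac{5}{2} - 7\right)^{2} + 9} - \frac{1}{438} = \sqrt{\left(- \frac{19}{2}\right)^{2} + 9} - \frac{1}{438} = \sqrt{\frac{361}{4} + 9} - \frac{1}{438} = \sqrt{\frac{397}{4}} - \frac{1}{438} = \frac{\sqrt{397}}{2} - \frac{1}{438} = - \frac{1}{438} + \frac{\sqrt{397}}{2}$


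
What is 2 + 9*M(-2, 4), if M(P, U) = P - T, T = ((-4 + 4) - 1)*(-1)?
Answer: -25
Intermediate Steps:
T = 1 (T = (0 - 1)*(-1) = -1*(-1) = 1)
M(P, U) = -1 + P (M(P, U) = P - 1*1 = P - 1 = -1 + P)
2 + 9*M(-2, 4) = 2 + 9*(-1 - 2) = 2 + 9*(-3) = 2 - 27 = -25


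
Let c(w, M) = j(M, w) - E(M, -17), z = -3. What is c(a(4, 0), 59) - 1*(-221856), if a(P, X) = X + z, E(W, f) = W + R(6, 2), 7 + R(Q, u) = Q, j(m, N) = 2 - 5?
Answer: 221795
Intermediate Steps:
j(m, N) = -3
R(Q, u) = -7 + Q
E(W, f) = -1 + W (E(W, f) = W + (-7 + 6) = W - 1 = -1 + W)
a(P, X) = -3 + X (a(P, X) = X - 3 = -3 + X)
c(w, M) = -2 - M (c(w, M) = -3 - (-1 + M) = -3 + (1 - M) = -2 - M)
c(a(4, 0), 59) - 1*(-221856) = (-2 - 1*59) - 1*(-221856) = (-2 - 59) + 221856 = -61 + 221856 = 221795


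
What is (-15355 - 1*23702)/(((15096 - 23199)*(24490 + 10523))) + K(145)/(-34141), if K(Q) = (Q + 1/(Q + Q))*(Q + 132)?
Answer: -1101435786941441/936328286100570 ≈ -1.1763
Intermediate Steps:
K(Q) = (132 + Q)*(Q + 1/(2*Q)) (K(Q) = (Q + 1/(2*Q))*(132 + Q) = (132 + Q)*(Q + 1/(2*Q)))
(-15355 - 1*23702)/(((15096 - 23199)*(24490 + 10523))) + K(145)/(-34141) = (-15355 - 1*23702)/(((15096 - 23199)*(24490 + 10523))) + (½ + 145² + 66/145 + 132*145)/(-34141) = (-15355 - 23702)/((-8103*35013)) + (½ + 21025 + 66*(1/145) + 19140)*(-1/34141) = -39057/(-283710339) + (½ + 21025 + 66/145 + 19140)*(-1/34141) = -39057*(-1/283710339) + (11648127/290)*(-1/34141) = 13019/94570113 - 11648127/9900890 = -1101435786941441/936328286100570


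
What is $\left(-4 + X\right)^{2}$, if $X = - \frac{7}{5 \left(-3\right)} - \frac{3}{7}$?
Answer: $\frac{173056}{11025} \approx 15.697$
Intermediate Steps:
$X = \frac{4}{105}$ ($X = - \frac{7}{-15} - \frac{3}{7} = \left(-7\right) \left(- \frac{1}{15}\right) - \frac{3}{7} = \frac{7}{15} - \frac{3}{7} = \frac{4}{105} \approx 0.038095$)
$\left(-4 + X\right)^{2} = \left(-4 + \frac{4}{105}\right)^{2} = \left(- \frac{416}{105}\right)^{2} = \frac{173056}{11025}$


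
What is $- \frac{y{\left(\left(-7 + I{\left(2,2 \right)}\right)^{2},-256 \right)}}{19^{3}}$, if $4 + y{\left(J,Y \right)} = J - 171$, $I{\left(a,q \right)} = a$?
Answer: $\frac{150}{6859} \approx 0.021869$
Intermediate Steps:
$y{\left(J,Y \right)} = -175 + J$ ($y{\left(J,Y \right)} = -4 + \left(J - 171\right) = -4 + \left(-171 + J\right) = -175 + J$)
$- \frac{y{\left(\left(-7 + I{\left(2,2 \right)}\right)^{2},-256 \right)}}{19^{3}} = - \frac{-175 + \left(-7 + 2\right)^{2}}{19^{3}} = - \frac{-175 + \left(-5\right)^{2}}{6859} = - \frac{-175 + 25}{6859} = - \frac{-150}{6859} = \left(-1\right) \left(- \frac{150}{6859}\right) = \frac{150}{6859}$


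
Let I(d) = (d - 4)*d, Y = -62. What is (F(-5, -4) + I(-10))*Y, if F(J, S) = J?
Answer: -8370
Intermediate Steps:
I(d) = d*(-4 + d) (I(d) = (-4 + d)*d = d*(-4 + d))
(F(-5, -4) + I(-10))*Y = (-5 - 10*(-4 - 10))*(-62) = (-5 - 10*(-14))*(-62) = (-5 + 140)*(-62) = 135*(-62) = -8370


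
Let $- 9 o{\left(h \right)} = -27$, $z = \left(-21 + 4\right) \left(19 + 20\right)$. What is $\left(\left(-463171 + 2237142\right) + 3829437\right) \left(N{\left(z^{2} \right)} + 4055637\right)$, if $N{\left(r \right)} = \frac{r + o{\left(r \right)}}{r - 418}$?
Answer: $\frac{9979879684795050672}{439151} \approx 2.2725 \cdot 10^{13}$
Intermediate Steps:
$z = -663$ ($z = \left(-17\right) 39 = -663$)
$o{\left(h \right)} = 3$ ($o{\left(h \right)} = \left(- \frac{1}{9}\right) \left(-27\right) = 3$)
$N{\left(r \right)} = \frac{3 + r}{-418 + r}$ ($N{\left(r \right)} = \frac{r + 3}{r - 418} = \frac{3 + r}{-418 + r}$)
$\left(\left(-463171 + 2237142\right) + 3829437\right) \left(N{\left(z^{2} \right)} + 4055637\right) = \left(\left(-463171 + 2237142\right) + 3829437\right) \left(\frac{3 + \left(-663\right)^{2}}{-418 + \left(-663\right)^{2}} + 4055637\right) = \left(1773971 + 3829437\right) \left(\frac{3 + 439569}{-418 + 439569} + 4055637\right) = 5603408 \left(\frac{1}{439151} \cdot 439572 + 4055637\right) = 5603408 \left(\frac{439572}{439151} + 4055637\right) = 5603408 \cdot \frac{1781037483759}{439151} = \frac{9979879684795050672}{439151}$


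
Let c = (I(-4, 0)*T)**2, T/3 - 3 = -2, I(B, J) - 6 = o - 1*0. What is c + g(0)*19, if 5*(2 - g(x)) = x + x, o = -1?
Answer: 263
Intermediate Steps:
I(B, J) = 5 (I(B, J) = 6 + (-1 - 1*0) = 6 + (-1 + 0) = 6 - 1 = 5)
T = 3 (T = 9 + 3*(-2) = 9 - 6 = 3)
g(x) = 2 - 2*x/5 (g(x) = 2 - (x + x)/5 = 2 - 2*x/5)
c = 225 (c = (5*3)**2 = 15**2 = 225)
c + g(0)*19 = 225 + (2 - 2/5*0)*19 = 225 + (2 + 0)*19 = 225 + 2*19 = 225 + 38 = 263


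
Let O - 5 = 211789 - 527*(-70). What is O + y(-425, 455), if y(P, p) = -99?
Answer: 248585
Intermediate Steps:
O = 248684 (O = 5 + (211789 - 527*(-70)) = 5 + (211789 + 36890) = 5 + 248679 = 248684)
O + y(-425, 455) = 248684 - 99 = 248585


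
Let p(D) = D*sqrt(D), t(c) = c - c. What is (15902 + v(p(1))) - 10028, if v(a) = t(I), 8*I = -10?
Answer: 5874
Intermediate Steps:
I = -5/4 (I = (1/8)*(-10) = -5/4 ≈ -1.2500)
t(c) = 0
p(D) = D**(3/2)
v(a) = 0
(15902 + v(p(1))) - 10028 = (15902 + 0) - 10028 = 15902 - 10028 = 5874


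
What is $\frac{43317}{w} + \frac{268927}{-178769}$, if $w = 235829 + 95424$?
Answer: $- \frac{81339138758}{59217767557} \approx -1.3736$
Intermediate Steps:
$w = 331253$
$\frac{43317}{w} + \frac{268927}{-178769} = \frac{43317}{331253} + \frac{268927}{-178769} = 43317 \cdot \frac{1}{331253} + 268927 \left(- \frac{1}{178769}\right) = \frac{43317}{331253} - \frac{268927}{178769} = - \frac{81339138758}{59217767557}$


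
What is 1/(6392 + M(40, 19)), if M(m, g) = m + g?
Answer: 1/6451 ≈ 0.00015501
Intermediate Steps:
M(m, g) = g + m
1/(6392 + M(40, 19)) = 1/(6392 + (19 + 40)) = 1/(6392 + 59) = 1/6451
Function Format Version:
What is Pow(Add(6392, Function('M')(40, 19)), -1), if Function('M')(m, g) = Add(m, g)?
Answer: Rational(1, 6451) ≈ 0.00015501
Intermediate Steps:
Function('M')(m, g) = Add(g, m)
Pow(Add(6392, Function('M')(40, 19)), -1) = Pow(Add(6392, Add(19, 40)), -1) = Pow(Add(6392, 59), -1) = Pow(6451, -1) = Rational(1, 6451)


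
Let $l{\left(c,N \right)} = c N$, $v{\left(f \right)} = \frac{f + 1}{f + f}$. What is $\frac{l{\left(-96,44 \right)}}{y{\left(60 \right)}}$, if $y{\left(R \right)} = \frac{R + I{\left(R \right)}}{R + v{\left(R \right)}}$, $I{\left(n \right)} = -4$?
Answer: $- \frac{159742}{35} \approx -4564.1$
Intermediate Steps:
$v{\left(f \right)} = \frac{1 + f}{2 f}$
$l{\left(c,N \right)} = N c$
$y{\left(R \right)} = \frac{-4 + R}{R + \frac{1 + R}{2 R}}$ ($y{\left(R \right)} = \frac{R - 4}{R + \frac{1 + R}{2 R}} = \frac{-4 + R}{R + \frac{1 + R}{2 R}}$)
$\frac{l{\left(-96,44 \right)}}{y{\left(60 \right)}} = \frac{44 \left(-96\right)}{2 \cdot 60 \frac{1}{1 + 60 + 2 \cdot 60^{2}} \left(-4 + 60\right)} = - \frac{4224}{2 \cdot 60 \frac{1}{1 + 60 + 2 \cdot 3600} \cdot 56} = - \frac{4224}{2 \cdot 60 \frac{1}{1 + 60 + 7200} \cdot 56} = - \frac{4224}{2 \cdot 60 \cdot \frac{1}{7261} \cdot 56} = - \frac{4224}{\frac{6720}{7261}} = \left(-4224\right) \frac{7261}{6720} = - \frac{159742}{35}$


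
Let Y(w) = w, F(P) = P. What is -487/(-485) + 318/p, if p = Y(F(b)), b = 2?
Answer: 77602/485 ≈ 160.00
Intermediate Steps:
p = 2
-487/(-485) + 318/p = -487/(-485) + 318/2 = -487*(-1/485) + 318*(½) = 487/485 + 159 = 77602/485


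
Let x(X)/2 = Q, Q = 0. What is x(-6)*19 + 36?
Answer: 36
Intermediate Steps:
x(X) = 0 (x(X) = 2*0 = 0)
x(-6)*19 + 36 = 0*19 + 36 = 0 + 36 = 36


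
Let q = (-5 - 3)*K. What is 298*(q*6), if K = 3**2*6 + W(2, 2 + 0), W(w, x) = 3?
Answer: -815328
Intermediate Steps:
K = 57 (K = 3**2*6 + 3 = 9*6 + 3 = 54 + 3 = 57)
q = -456 (q = (-5 - 3)*57 = -8*57 = -456)
298*(q*6) = 298*(-456*6) = 298*(-2736) = -815328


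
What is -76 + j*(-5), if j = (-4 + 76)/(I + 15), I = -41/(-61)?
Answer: -23654/239 ≈ -98.971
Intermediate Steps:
I = 41/61 (I = -41*(-1/61) = 41/61 ≈ 0.67213)
j = 1098/239 (j = (-4 + 76)/(41/61 + 15) = 72/(956/61) = 72*(61/956) = 1098/239 ≈ 4.5941)
-76 + j*(-5) = -76 + (1098/239)*(-5) = -76 - 5490/239 = -23654/239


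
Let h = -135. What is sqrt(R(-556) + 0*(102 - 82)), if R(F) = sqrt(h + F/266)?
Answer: 133**(3/4)*18233**(1/4)*sqrt(I)/133 ≈ 2.4196 + 2.4196*I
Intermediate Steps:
R(F) = sqrt(-135 + F/266)
sqrt(R(-556) + 0*(102 - 82)) = sqrt(sqrt(-9552060 + 266*(-556))/266 + 0*(102 - 82)) = sqrt(sqrt(-9552060 - 147896)/266 + 0*20) = sqrt(sqrt(-9699956)/266 + 0) = sqrt((2*I*sqrt(2424989))/266 + 0) = sqrt(I*sqrt(2424989)/133 + 0) = sqrt(I*sqrt(2424989)/133) = 133**(3/4)*18233**(1/4)*sqrt(I)/133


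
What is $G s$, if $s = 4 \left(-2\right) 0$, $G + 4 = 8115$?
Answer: $0$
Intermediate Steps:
$G = 8111$ ($G = -4 + 8115 = 8111$)
$s = 0$ ($s = \left(-8\right) 0 = 0$)
$G s = 8111 \cdot 0 = 0$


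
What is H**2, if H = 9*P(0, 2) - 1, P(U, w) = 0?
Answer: 1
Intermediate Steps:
H = -1 (H = 9*0 - 1 = 0 - 1 = -1)
H**2 = (-1)**2 = 1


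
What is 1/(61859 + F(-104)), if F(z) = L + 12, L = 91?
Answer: 1/61962 ≈ 1.6139e-5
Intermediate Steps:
F(z) = 103 (F(z) = 91 + 12 = 103)
1/(61859 + F(-104)) = 1/(61859 + 103) = 1/61962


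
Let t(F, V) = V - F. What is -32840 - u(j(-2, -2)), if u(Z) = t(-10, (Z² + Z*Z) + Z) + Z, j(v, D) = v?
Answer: -32854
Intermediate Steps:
u(Z) = 10 + 2*Z + 2*Z² (u(Z) = (((Z² + Z*Z) + Z) - 1*(-10)) + Z = (((Z² + Z²) + Z) + 10) + Z = ((2*Z² + Z) + 10) + Z = ((Z + 2*Z²) + 10) + Z = (10 + Z + 2*Z²) + Z = 10 + 2*Z + 2*Z²)
-32840 - u(j(-2, -2)) = -32840 - (10 + 2*(-2) + 2*(-2)²) = -32840 - (10 - 4 + 2*4) = -32840 - (10 - 4 + 8) = -32840 - 1*14 = -32840 - 14 = -32854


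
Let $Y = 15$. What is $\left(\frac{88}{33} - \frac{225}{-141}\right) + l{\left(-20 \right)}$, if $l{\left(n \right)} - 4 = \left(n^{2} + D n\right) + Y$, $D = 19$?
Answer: $\frac{6100}{141} \approx 43.262$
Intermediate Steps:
$l{\left(n \right)} = 19 + n^{2} + 19 n$ ($l{\left(n \right)} = 4 + \left(\left(n^{2} + 19 n\right) + 15\right) = 4 + \left(15 + n^{2} + 19 n\right) = 19 + n^{2} + 19 n$)
$\left(\frac{88}{33} - \frac{225}{-141}\right) + l{\left(-20 \right)} = \left(\frac{88}{33} - \frac{225}{-141}\right) + \left(19 + \left(-20\right)^{2} + 19 \left(-20\right)\right) = \left(88 \cdot \frac{1}{33} - - \frac{75}{47}\right) + \left(19 + 400 - 380\right) = \left(\frac{8}{3} + \frac{75}{47}\right) + 39 = \frac{601}{141} + 39 = \frac{6100}{141}$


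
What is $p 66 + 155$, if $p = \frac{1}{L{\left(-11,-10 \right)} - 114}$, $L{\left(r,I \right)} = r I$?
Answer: $\frac{277}{2} \approx 138.5$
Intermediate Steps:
$L{\left(r,I \right)} = I r$
$p = - \frac{1}{4}$ ($p = \frac{1}{\left(-10\right) \left(-11\right) - 114} = \frac{1}{110 - 114} = \frac{1}{-4} = - \frac{1}{4} \approx -0.25$)
$p 66 + 155 = \left(- \frac{1}{4}\right) 66 + 155 = - \frac{33}{2} + 155 = \frac{277}{2}$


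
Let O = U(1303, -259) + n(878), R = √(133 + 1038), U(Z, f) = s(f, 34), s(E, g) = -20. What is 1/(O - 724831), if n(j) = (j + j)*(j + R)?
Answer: 816917/663742564233 - 1756*√1171/663742564233 ≈ 1.1402e-6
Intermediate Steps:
U(Z, f) = -20
R = √1171 ≈ 34.220
n(j) = 2*j*(j + √1171) (n(j) = (j + j)*(j + √1171) = (2*j)*(j + √1171) = 2*j*(j + √1171))
O = 1541748 + 1756*√1171 (O = -20 + 2*878*(878 + √1171) = -20 + (1541768 + 1756*√1171) = 1541748 + 1756*√1171 ≈ 1.6018e+6)
1/(O - 724831) = 1/((1541748 + 1756*√1171) - 724831) = 1/(816917 + 1756*√1171)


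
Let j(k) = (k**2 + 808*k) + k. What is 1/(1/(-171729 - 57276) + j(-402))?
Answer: -229005/37468424071 ≈ -6.1119e-6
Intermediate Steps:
j(k) = k**2 + 809*k
1/(1/(-171729 - 57276) + j(-402)) = 1/(1/(-171729 - 57276) - 402*(809 - 402)) = 1/(1/(-229005) - 402*407) = 1/(-1/229005 - 163614) = 1/(-37468424071/229005) = -229005/37468424071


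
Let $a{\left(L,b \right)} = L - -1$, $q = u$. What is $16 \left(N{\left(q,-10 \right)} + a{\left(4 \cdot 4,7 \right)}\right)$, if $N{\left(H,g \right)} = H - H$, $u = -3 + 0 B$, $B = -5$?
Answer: $272$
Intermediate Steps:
$u = -3$ ($u = -3 + 0 \left(-5\right) = -3 + 0 = -3$)
$q = -3$
$N{\left(H,g \right)} = 0$
$a{\left(L,b \right)} = 1 + L$ ($a{\left(L,b \right)} = L + 1 = 1 + L$)
$16 \left(N{\left(q,-10 \right)} + a{\left(4 \cdot 4,7 \right)}\right) = 16 \left(0 + \left(1 + 4 \cdot 4\right)\right) = 16 \left(0 + \left(1 + 16\right)\right) = 16 \left(0 + 17\right) = 16 \cdot 17 = 272$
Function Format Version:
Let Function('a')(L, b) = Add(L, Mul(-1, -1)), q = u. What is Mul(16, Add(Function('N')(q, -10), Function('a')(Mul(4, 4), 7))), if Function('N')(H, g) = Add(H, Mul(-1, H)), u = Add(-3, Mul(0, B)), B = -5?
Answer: 272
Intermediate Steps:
u = -3 (u = Add(-3, Mul(0, -5)) = Add(-3, 0) = -3)
q = -3
Function('N')(H, g) = 0
Function('a')(L, b) = Add(1, L) (Function('a')(L, b) = Add(L, 1) = Add(1, L))
Mul(16, Add(Function('N')(q, -10), Function('a')(Mul(4, 4), 7))) = Mul(16, Add(0, Add(1, Mul(4, 4)))) = Mul(16, Add(0, Add(1, 16))) = Mul(16, Add(0, 17)) = Mul(16, 17) = 272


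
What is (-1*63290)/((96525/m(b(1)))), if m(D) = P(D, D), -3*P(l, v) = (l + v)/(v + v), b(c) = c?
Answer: 12658/57915 ≈ 0.21856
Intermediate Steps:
P(l, v) = -(l + v)/(6*v) (P(l, v) = -(l + v)/(3*(v + v)) = -(l + v)/(3*(2*v)) = -(l + v)*1/(2*v)/3 = -(l + v)/(6*v))
m(D) = -⅓ (m(D) = (-D - D)/(6*D) = (-2*D)/(6*D) = -⅓)
(-1*63290)/((96525/m(b(1)))) = (-1*63290)/((96525/(-⅓))) = -63290/(96525*(-3)) = -63290/(-289575) = -63290*(-1/289575) = 12658/57915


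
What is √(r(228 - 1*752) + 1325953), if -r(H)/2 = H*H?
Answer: √776801 ≈ 881.36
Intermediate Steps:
r(H) = -2*H² (r(H) = -2*H*H = -2*H²)
√(r(228 - 1*752) + 1325953) = √(-2*(228 - 1*752)² + 1325953) = √(-2*(228 - 752)² + 1325953) = √(-2*(-524)² + 1325953) = √(-2*274576 + 1325953) = √(-549152 + 1325953) = √776801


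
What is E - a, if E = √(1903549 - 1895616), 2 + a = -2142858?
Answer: 2142860 + √7933 ≈ 2.1429e+6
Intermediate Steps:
a = -2142860 (a = -2 - 2142858 = -2142860)
E = √7933 ≈ 89.067
E - a = √7933 - 1*(-2142860) = √7933 + 2142860 = 2142860 + √7933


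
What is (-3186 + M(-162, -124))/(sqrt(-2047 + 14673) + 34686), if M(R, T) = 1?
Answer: -11047491/120310597 + 637*sqrt(12626)/240621194 ≈ -0.091527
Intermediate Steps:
(-3186 + M(-162, -124))/(sqrt(-2047 + 14673) + 34686) = (-3186 + 1)/(sqrt(-2047 + 14673) + 34686) = -3185/(sqrt(12626) + 34686) = -3185/(34686 + sqrt(12626))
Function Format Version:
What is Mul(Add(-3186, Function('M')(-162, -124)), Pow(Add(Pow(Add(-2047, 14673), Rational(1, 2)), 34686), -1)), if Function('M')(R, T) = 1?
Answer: Add(Rational(-11047491, 120310597), Mul(Rational(637, 240621194), Pow(12626, Rational(1, 2)))) ≈ -0.091527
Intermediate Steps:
Mul(Add(-3186, Function('M')(-162, -124)), Pow(Add(Pow(Add(-2047, 14673), Rational(1, 2)), 34686), -1)) = Mul(Add(-3186, 1), Pow(Add(Pow(Add(-2047, 14673), Rational(1, 2)), 34686), -1)) = Mul(-3185, Pow(Add(Pow(12626, Rational(1, 2)), 34686), -1)) = Mul(-3185, Pow(Add(34686, Pow(12626, Rational(1, 2))), -1))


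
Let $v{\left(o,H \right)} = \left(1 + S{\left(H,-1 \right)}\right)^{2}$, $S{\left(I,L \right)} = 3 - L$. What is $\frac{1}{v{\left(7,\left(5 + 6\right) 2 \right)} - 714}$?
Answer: $- \frac{1}{689} \approx -0.0014514$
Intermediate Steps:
$v{\left(o,H \right)} = 25$ ($v{\left(o,H \right)} = \left(1 + \left(3 - -1\right)\right)^{2} = \left(1 + \left(3 + 1\right)\right)^{2} = \left(1 + 4\right)^{2} = 5^{2} = 25$)
$\frac{1}{v{\left(7,\left(5 + 6\right) 2 \right)} - 714} = \frac{1}{25 - 714} = \frac{1}{-689} = - \frac{1}{689}$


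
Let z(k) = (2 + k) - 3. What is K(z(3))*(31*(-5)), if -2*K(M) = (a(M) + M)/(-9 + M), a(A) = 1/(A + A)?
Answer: -1395/56 ≈ -24.911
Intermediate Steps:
a(A) = 1/(2*A)
z(k) = -1 + k
K(M) = -(M + 1/(2*M))/(2*(-9 + M)) (K(M) = -(1/(2*M) + M)/(2*(-9 + M)) = -(M + 1/(2*M))/(2*(-9 + M)))
K(z(3))*(31*(-5)) = ((-1 - 2*(-1 + 3)²)/(4*(-1 + 3)*(-9 + (-1 + 3))))*(31*(-5)) = ((¼)*(-1 - 2*2²)/(2*(-9 + 2)))*(-155) = ((¼)*(½)*(-1 - 2*4)/(-7))*(-155) = ((¼)*(½)*(-⅐)*(-1 - 8))*(-155) = ((¼)*(½)*(-⅐)*(-9))*(-155) = (9/56)*(-155) = -1395/56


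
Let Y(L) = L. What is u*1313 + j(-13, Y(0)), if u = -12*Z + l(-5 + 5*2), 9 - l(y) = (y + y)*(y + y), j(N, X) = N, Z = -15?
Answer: 116844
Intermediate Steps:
l(y) = 9 - 4*y**2 (l(y) = 9 - (y + y)*(y + y) = 9 - 2*y*2*y = 9 - 4*y**2)
u = 89 (u = -12*(-15) + (9 - 4*(-5 + 5*2)**2) = 180 + (9 - 4*(-5 + 10)**2) = 180 + (9 - 4*5**2) = 180 + (9 - 4*25) = 180 + (9 - 100) = 180 - 91 = 89)
u*1313 + j(-13, Y(0)) = 89*1313 - 13 = 116857 - 13 = 116844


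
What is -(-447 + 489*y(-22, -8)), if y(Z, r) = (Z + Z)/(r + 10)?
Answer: 11205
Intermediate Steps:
y(Z, r) = 2*Z/(10 + r) (y(Z, r) = (2*Z)/(10 + r) = 2*Z/(10 + r))
-(-447 + 489*y(-22, -8)) = -(-447 + 489*(2*(-22)/(10 - 8))) = -(-447 + 489*(2*(-22)/2)) = -(-447 + 489*(2*(-22)*(½))) = -(-447 + 489*(-22)) = -(-447 - 10758) = -1*(-11205) = 11205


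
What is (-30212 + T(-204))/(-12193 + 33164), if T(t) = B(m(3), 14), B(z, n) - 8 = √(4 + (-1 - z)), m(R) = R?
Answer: -30204/20971 ≈ -1.4403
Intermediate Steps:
B(z, n) = 8 + √(3 - z) (B(z, n) = 8 + √(4 + (-1 - z)) = 8 + √(3 - z))
T(t) = 8 (T(t) = 8 + √(3 - 1*3) = 8 + √(3 - 3) = 8 + √0 = 8 + 0 = 8)
(-30212 + T(-204))/(-12193 + 33164) = (-30212 + 8)/(-12193 + 33164) = -30204/20971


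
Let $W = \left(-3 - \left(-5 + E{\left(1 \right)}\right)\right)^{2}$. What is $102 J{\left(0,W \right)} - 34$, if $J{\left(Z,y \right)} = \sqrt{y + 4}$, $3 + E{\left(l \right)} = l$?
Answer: $-34 + 204 \sqrt{5} \approx 422.16$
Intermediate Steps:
$E{\left(l \right)} = -3 + l$
$W = 16$ ($W = \left(-3 + \left(5 \cdot 1 - \left(-3 + 1\right)\right)\right)^{2} = \left(-3 + \left(5 - -2\right)\right)^{2} = \left(-3 + \left(5 + 2\right)\right)^{2} = \left(-3 + 7\right)^{2} = 4^{2} = 16$)
$J{\left(Z,y \right)} = \sqrt{4 + y}$
$102 J{\left(0,W \right)} - 34 = 102 \sqrt{4 + 16} - 34 = 102 \sqrt{20} - 34 = 102 \cdot 2 \sqrt{5} - 34 = 204 \sqrt{5} - 34 = -34 + 204 \sqrt{5}$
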